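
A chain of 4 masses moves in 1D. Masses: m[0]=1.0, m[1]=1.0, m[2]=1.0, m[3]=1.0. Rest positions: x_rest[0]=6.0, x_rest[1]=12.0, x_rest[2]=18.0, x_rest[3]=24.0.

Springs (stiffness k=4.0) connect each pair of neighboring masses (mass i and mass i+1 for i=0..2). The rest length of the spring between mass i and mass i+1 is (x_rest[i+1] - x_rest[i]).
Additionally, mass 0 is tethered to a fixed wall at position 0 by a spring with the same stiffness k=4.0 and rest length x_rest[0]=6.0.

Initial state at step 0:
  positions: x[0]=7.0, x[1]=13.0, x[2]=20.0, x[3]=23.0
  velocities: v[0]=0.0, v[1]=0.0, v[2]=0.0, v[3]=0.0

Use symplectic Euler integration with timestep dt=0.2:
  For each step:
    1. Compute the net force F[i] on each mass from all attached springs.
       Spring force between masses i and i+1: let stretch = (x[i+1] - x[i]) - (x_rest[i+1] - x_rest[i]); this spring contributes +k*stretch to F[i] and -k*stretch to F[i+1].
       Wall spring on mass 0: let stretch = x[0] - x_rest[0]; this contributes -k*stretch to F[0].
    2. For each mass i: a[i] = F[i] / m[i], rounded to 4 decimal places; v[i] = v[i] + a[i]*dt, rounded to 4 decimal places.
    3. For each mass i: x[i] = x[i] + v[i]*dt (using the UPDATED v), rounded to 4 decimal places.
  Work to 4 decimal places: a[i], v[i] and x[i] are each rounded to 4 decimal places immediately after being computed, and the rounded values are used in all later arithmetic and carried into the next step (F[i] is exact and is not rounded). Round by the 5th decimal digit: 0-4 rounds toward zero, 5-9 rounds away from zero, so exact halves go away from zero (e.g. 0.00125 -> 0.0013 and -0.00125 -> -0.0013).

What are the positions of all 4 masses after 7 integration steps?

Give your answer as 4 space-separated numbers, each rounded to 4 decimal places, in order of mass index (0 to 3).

Answer: 5.6203 10.5088 18.9383 25.1685

Derivation:
Step 0: x=[7.0000 13.0000 20.0000 23.0000] v=[0.0000 0.0000 0.0000 0.0000]
Step 1: x=[6.8400 13.1600 19.3600 23.4800] v=[-0.8000 0.8000 -3.2000 2.4000]
Step 2: x=[6.5968 13.3008 18.3872 24.2608] v=[-1.2160 0.7040 -4.8640 3.9040]
Step 3: x=[6.3708 13.1828 17.5404 25.0618] v=[-1.1302 -0.5901 -4.2342 4.0051]
Step 4: x=[6.2154 12.6721 17.1998 25.6194] v=[-0.7772 -2.5536 -1.7032 2.7880]
Step 5: x=[6.0986 11.8527 17.4819 25.7899] v=[-0.5842 -4.0968 1.4103 0.8523]
Step 6: x=[5.9266 11.0134 18.1926 25.5911] v=[-0.8598 -4.1967 3.5533 -0.9941]
Step 7: x=[5.6203 10.5088 18.9383 25.1685] v=[-1.5316 -2.5228 3.7287 -2.1129]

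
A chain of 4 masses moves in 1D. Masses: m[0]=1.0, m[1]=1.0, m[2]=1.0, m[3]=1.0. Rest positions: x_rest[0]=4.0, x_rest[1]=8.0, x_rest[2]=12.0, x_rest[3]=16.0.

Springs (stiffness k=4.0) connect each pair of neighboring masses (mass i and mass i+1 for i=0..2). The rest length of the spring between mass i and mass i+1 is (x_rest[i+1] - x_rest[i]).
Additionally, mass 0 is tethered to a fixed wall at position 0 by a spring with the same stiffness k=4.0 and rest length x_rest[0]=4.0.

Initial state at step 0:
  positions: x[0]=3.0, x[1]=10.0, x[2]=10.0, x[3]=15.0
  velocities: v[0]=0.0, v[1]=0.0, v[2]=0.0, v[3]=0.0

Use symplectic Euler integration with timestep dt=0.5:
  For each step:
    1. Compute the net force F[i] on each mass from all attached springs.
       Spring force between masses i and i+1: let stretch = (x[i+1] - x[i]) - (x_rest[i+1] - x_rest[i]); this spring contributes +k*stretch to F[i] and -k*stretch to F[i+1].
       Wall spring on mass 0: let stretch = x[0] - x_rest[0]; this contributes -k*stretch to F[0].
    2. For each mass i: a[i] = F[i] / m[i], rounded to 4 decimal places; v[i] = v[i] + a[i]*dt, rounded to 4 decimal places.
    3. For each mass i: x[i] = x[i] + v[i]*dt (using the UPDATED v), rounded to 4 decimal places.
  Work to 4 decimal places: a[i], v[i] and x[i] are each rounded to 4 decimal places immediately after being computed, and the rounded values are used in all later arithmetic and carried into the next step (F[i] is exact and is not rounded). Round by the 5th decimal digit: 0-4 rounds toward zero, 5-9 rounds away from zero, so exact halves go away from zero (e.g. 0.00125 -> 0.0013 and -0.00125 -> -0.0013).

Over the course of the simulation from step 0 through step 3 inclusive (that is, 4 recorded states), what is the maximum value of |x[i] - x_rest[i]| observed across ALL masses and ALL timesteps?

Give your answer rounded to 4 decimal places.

Answer: 5.0000

Derivation:
Step 0: x=[3.0000 10.0000 10.0000 15.0000] v=[0.0000 0.0000 0.0000 0.0000]
Step 1: x=[7.0000 3.0000 15.0000 14.0000] v=[8.0000 -14.0000 10.0000 -2.0000]
Step 2: x=[0.0000 12.0000 7.0000 18.0000] v=[-14.0000 18.0000 -16.0000 8.0000]
Step 3: x=[5.0000 4.0000 15.0000 15.0000] v=[10.0000 -16.0000 16.0000 -6.0000]
Max displacement = 5.0000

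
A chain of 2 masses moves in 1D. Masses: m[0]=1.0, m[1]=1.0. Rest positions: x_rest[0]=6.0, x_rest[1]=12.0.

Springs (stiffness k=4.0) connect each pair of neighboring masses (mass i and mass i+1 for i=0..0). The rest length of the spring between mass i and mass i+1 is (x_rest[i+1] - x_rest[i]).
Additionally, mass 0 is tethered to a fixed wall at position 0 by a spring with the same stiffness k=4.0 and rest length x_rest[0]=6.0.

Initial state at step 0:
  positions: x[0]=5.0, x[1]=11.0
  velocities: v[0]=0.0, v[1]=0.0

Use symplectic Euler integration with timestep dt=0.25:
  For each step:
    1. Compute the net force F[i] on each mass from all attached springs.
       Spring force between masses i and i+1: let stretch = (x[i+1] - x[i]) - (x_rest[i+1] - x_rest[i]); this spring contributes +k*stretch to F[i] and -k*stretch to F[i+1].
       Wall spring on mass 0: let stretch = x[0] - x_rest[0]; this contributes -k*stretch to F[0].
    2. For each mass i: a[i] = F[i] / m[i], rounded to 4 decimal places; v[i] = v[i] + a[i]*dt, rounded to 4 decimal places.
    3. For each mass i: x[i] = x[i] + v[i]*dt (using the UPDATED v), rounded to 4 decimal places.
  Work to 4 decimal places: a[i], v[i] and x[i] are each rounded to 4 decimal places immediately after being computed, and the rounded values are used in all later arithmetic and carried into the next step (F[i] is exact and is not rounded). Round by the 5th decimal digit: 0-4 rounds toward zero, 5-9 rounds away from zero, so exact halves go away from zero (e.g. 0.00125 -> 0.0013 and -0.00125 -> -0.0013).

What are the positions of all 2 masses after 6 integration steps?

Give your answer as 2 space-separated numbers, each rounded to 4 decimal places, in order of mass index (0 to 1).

Answer: 6.1209 12.6316

Derivation:
Step 0: x=[5.0000 11.0000] v=[0.0000 0.0000]
Step 1: x=[5.2500 11.0000] v=[1.0000 0.0000]
Step 2: x=[5.6250 11.0625] v=[1.5000 0.2500]
Step 3: x=[5.9531 11.2656] v=[1.3125 0.8125]
Step 4: x=[6.1211 11.6406] v=[0.6719 1.5000]
Step 5: x=[6.1387 12.1357] v=[0.0703 1.9805]
Step 6: x=[6.1209 12.6316] v=[-0.0714 1.9835]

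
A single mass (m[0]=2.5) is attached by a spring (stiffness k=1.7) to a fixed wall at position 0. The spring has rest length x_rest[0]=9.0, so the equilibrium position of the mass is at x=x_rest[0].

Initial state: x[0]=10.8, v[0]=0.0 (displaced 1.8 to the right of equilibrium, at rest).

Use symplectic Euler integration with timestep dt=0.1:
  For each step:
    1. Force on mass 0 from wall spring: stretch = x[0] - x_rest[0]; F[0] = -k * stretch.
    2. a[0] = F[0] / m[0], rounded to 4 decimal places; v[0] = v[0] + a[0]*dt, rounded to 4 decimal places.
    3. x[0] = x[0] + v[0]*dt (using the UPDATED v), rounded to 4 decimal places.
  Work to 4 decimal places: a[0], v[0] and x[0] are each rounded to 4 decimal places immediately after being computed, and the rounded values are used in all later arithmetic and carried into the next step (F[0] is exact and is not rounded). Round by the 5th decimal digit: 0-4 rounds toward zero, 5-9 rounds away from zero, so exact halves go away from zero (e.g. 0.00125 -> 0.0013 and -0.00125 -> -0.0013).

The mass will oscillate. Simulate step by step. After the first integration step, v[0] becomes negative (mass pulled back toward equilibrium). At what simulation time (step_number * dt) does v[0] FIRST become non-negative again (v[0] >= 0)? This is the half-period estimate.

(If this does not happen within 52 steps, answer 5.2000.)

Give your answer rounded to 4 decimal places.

Answer: 3.9000

Derivation:
Step 0: x=[10.8000] v=[0.0000]
Step 1: x=[10.7878] v=[-0.1224]
Step 2: x=[10.7634] v=[-0.2440]
Step 3: x=[10.7270] v=[-0.3639]
Step 4: x=[10.6789] v=[-0.4813]
Step 5: x=[10.6194] v=[-0.5955]
Step 6: x=[10.5488] v=[-0.7056]
Step 7: x=[10.4677] v=[-0.8109]
Step 8: x=[10.3766] v=[-0.9107]
Step 9: x=[10.2762] v=[-1.0043]
Step 10: x=[10.1671] v=[-1.0911]
Step 11: x=[10.0501] v=[-1.1705]
Step 12: x=[9.9259] v=[-1.2419]
Step 13: x=[9.7954] v=[-1.3049]
Step 14: x=[9.6595] v=[-1.3590]
Step 15: x=[9.5191] v=[-1.4039]
Step 16: x=[9.3752] v=[-1.4392]
Step 17: x=[9.2287] v=[-1.4647]
Step 18: x=[9.0807] v=[-1.4803]
Step 19: x=[8.9321] v=[-1.4858]
Step 20: x=[8.7840] v=[-1.4812]
Step 21: x=[8.6374] v=[-1.4665]
Step 22: x=[8.4932] v=[-1.4418]
Step 23: x=[8.3525] v=[-1.4073]
Step 24: x=[8.2162] v=[-1.3633]
Step 25: x=[8.0852] v=[-1.3100]
Step 26: x=[7.9604] v=[-1.2478]
Step 27: x=[7.8427] v=[-1.1771]
Step 28: x=[7.7329] v=[-1.0984]
Step 29: x=[7.6317] v=[-1.0122]
Step 30: x=[7.5398] v=[-0.9192]
Step 31: x=[7.4578] v=[-0.8199]
Step 32: x=[7.3863] v=[-0.7150]
Step 33: x=[7.3258] v=[-0.6053]
Step 34: x=[7.2767] v=[-0.4915]
Step 35: x=[7.2393] v=[-0.3743]
Step 36: x=[7.2138] v=[-0.2546]
Step 37: x=[7.2005] v=[-0.1331]
Step 38: x=[7.1994] v=[-0.0107]
Step 39: x=[7.2106] v=[0.1117]
First v>=0 after going negative at step 39, time=3.9000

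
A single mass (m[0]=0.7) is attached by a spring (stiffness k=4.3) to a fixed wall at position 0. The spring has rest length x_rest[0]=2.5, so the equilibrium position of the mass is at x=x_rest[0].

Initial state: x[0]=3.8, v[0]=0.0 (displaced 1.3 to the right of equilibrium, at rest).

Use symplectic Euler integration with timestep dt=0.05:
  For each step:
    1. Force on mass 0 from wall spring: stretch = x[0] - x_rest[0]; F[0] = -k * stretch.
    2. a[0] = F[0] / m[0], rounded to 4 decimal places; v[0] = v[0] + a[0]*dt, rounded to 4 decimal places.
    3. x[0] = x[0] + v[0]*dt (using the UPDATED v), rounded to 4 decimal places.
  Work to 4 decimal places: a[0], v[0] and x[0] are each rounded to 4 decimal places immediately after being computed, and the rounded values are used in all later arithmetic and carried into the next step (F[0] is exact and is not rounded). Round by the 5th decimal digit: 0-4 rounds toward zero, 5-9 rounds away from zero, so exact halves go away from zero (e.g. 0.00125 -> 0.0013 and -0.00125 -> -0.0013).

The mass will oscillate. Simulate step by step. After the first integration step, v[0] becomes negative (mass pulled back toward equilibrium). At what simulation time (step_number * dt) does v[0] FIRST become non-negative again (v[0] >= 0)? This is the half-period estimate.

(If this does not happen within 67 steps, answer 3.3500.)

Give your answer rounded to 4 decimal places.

Answer: 1.3000

Derivation:
Step 0: x=[3.8000] v=[0.0000]
Step 1: x=[3.7800] v=[-0.3993]
Step 2: x=[3.7404] v=[-0.7924]
Step 3: x=[3.6817] v=[-1.1734]
Step 4: x=[3.6049] v=[-1.5364]
Step 5: x=[3.5111] v=[-1.8758]
Step 6: x=[3.4018] v=[-2.1864]
Step 7: x=[3.2786] v=[-2.4634]
Step 8: x=[3.1435] v=[-2.7025]
Step 9: x=[2.9985] v=[-2.9001]
Step 10: x=[2.8458] v=[-3.0532]
Step 11: x=[2.6878] v=[-3.1594]
Step 12: x=[2.5269] v=[-3.2171]
Step 13: x=[2.3656] v=[-3.2254]
Step 14: x=[2.2064] v=[-3.1841]
Step 15: x=[2.0517] v=[-3.0939]
Step 16: x=[1.9039] v=[-2.9562]
Step 17: x=[1.7652] v=[-2.7731]
Step 18: x=[1.6378] v=[-2.5474]
Step 19: x=[1.5237] v=[-2.2826]
Step 20: x=[1.4246] v=[-1.9827]
Step 21: x=[1.3420] v=[-1.6524]
Step 22: x=[1.2772] v=[-1.2967]
Step 23: x=[1.2311] v=[-0.9211]
Step 24: x=[1.2045] v=[-0.5314]
Step 25: x=[1.1978] v=[-0.1335]
Step 26: x=[1.2111] v=[0.2665]
First v>=0 after going negative at step 26, time=1.3000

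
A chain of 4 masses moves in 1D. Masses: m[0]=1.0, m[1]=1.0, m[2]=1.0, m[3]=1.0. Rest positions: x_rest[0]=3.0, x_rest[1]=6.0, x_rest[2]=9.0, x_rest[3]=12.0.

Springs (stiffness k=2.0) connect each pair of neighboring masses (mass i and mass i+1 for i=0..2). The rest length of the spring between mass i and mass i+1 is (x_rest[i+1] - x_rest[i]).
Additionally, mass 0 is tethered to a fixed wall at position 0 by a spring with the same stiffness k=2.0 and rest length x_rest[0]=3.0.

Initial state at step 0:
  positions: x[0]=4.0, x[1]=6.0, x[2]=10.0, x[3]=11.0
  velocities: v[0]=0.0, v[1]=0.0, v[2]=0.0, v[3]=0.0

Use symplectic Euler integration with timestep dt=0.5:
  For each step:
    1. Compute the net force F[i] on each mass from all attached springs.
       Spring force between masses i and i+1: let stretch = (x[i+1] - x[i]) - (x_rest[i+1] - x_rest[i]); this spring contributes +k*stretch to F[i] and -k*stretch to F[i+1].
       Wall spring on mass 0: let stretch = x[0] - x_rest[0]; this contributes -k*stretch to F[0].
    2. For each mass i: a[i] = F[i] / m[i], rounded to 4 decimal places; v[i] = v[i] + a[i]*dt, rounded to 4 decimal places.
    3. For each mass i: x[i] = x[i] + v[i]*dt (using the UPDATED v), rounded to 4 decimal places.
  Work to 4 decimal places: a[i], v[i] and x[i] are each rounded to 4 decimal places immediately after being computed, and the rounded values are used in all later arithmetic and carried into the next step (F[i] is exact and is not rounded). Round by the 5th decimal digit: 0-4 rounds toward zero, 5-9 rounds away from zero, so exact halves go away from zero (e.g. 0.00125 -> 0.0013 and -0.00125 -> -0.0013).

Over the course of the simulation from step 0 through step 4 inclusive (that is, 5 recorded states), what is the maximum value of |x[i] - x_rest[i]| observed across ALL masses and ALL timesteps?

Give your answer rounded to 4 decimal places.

Answer: 1.6875

Derivation:
Step 0: x=[4.0000 6.0000 10.0000 11.0000] v=[0.0000 0.0000 0.0000 0.0000]
Step 1: x=[3.0000 7.0000 8.5000 12.0000] v=[-2.0000 2.0000 -3.0000 2.0000]
Step 2: x=[2.5000 6.7500 8.0000 12.7500] v=[-1.0000 -0.5000 -1.0000 1.5000]
Step 3: x=[2.8750 5.0000 9.2500 12.6250] v=[0.7500 -3.5000 2.5000 -0.2500]
Step 4: x=[2.8750 4.3125 10.0625 12.3125] v=[0.0000 -1.3750 1.6250 -0.6250]
Max displacement = 1.6875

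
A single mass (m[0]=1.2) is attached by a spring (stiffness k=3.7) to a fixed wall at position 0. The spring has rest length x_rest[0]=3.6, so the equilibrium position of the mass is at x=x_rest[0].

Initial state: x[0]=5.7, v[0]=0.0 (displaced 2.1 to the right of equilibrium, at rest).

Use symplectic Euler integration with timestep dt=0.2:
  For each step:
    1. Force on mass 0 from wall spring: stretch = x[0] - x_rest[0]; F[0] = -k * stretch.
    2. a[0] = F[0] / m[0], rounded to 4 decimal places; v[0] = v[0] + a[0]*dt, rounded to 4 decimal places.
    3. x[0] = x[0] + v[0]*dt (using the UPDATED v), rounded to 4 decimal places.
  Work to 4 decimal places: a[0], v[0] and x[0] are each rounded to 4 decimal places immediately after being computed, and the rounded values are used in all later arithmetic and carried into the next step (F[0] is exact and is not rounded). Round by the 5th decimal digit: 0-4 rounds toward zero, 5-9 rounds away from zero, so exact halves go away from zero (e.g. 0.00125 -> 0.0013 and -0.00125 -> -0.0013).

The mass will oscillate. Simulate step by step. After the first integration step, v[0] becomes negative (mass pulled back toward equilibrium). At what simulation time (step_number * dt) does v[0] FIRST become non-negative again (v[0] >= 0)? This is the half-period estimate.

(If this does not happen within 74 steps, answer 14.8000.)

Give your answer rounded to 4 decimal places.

Step 0: x=[5.7000] v=[0.0000]
Step 1: x=[5.4410] v=[-1.2950]
Step 2: x=[4.9549] v=[-2.4303]
Step 3: x=[4.3017] v=[-3.2658]
Step 4: x=[3.5620] v=[-3.6985]
Step 5: x=[2.8270] v=[-3.6751]
Step 6: x=[2.1873] v=[-3.1984]
Step 7: x=[1.7219] v=[-2.3272]
Step 8: x=[1.4881] v=[-1.1690]
Step 9: x=[1.5148] v=[0.1333]
First v>=0 after going negative at step 9, time=1.8000

Answer: 1.8000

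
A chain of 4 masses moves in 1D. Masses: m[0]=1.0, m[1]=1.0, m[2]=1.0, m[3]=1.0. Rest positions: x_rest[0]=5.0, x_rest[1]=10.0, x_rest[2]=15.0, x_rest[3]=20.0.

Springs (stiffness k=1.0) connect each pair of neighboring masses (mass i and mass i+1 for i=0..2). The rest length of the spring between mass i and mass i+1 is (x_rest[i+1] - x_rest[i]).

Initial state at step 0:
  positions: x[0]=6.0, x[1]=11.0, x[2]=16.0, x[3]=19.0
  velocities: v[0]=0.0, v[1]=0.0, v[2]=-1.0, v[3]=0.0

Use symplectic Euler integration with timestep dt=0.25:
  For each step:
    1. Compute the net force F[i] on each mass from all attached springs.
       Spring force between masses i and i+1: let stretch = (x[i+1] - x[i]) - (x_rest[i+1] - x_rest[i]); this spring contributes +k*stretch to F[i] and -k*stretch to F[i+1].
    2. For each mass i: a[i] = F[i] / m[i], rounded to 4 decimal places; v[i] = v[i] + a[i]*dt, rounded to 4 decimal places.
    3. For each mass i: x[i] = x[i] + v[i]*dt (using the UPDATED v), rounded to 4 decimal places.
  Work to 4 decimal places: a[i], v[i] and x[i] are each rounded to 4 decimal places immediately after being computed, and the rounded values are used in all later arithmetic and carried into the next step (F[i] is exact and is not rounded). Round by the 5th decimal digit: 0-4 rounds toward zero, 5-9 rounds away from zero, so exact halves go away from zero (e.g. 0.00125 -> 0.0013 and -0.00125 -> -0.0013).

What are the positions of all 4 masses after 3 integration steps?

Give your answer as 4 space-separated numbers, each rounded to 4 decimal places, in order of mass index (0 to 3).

Step 0: x=[6.0000 11.0000 16.0000 19.0000] v=[0.0000 0.0000 -1.0000 0.0000]
Step 1: x=[6.0000 11.0000 15.6250 19.1250] v=[0.0000 0.0000 -1.5000 0.5000]
Step 2: x=[6.0000 10.9766 15.1797 19.3438] v=[0.0000 -0.0938 -1.7813 0.8750]
Step 3: x=[5.9985 10.9048 14.7319 19.6148] v=[-0.0059 -0.2872 -1.7911 1.0840]

Answer: 5.9985 10.9048 14.7319 19.6148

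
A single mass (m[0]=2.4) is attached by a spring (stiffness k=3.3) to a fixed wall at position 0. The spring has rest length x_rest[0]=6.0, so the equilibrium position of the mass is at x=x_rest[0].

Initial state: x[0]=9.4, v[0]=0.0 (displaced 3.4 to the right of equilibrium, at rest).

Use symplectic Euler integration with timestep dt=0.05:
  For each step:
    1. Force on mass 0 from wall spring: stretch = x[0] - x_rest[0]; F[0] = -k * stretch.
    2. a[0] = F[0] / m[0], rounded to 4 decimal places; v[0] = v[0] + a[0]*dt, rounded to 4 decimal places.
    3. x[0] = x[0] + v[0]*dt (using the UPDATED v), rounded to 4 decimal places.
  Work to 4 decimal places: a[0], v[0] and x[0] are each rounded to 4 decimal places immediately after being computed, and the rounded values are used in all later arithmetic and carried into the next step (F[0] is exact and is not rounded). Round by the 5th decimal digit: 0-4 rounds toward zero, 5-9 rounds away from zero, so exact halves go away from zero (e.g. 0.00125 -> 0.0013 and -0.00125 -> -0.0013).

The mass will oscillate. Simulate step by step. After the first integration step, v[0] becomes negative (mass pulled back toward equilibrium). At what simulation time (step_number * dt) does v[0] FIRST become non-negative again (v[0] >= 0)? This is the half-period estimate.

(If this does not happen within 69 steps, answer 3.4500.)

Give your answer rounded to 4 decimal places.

Step 0: x=[9.4000] v=[0.0000]
Step 1: x=[9.3883] v=[-0.2338]
Step 2: x=[9.3650] v=[-0.4667]
Step 3: x=[9.3301] v=[-0.6980]
Step 4: x=[9.2838] v=[-0.9269]
Step 5: x=[9.2262] v=[-1.1527]
Step 6: x=[9.1575] v=[-1.3745]
Step 7: x=[9.0779] v=[-1.5916]
Step 8: x=[8.9877] v=[-1.8032]
Step 9: x=[8.8873] v=[-2.0086]
Step 10: x=[8.7769] v=[-2.2071]
Step 11: x=[8.6570] v=[-2.3980]
Step 12: x=[8.5280] v=[-2.5807]
Step 13: x=[8.3903] v=[-2.7545]
Step 14: x=[8.2444] v=[-2.9188]
Step 15: x=[8.0907] v=[-3.0731]
Step 16: x=[7.9299] v=[-3.2168]
Step 17: x=[7.7624] v=[-3.3495]
Step 18: x=[7.5889] v=[-3.4707]
Step 19: x=[7.4099] v=[-3.5799]
Step 20: x=[7.2261] v=[-3.6768]
Step 21: x=[7.0380] v=[-3.7611]
Step 22: x=[6.8464] v=[-3.8325]
Step 23: x=[6.6519] v=[-3.8907]
Step 24: x=[6.4551] v=[-3.9355]
Step 25: x=[6.2568] v=[-3.9668]
Step 26: x=[6.0576] v=[-3.9845]
Step 27: x=[5.8582] v=[-3.9885]
Step 28: x=[5.6593] v=[-3.9788]
Step 29: x=[5.4615] v=[-3.9554]
Step 30: x=[5.2656] v=[-3.9184]
Step 31: x=[5.0722] v=[-3.8679]
Step 32: x=[4.8820] v=[-3.8041]
Step 33: x=[4.6956] v=[-3.7272]
Step 34: x=[4.5137] v=[-3.6375]
Step 35: x=[4.3369] v=[-3.5353]
Step 36: x=[4.1659] v=[-3.4210]
Step 37: x=[4.0012] v=[-3.2949]
Step 38: x=[3.8433] v=[-3.1575]
Step 39: x=[3.6928] v=[-3.0092]
Step 40: x=[3.5503] v=[-2.8506]
Step 41: x=[3.4162] v=[-2.6822]
Step 42: x=[3.2910] v=[-2.5046]
Step 43: x=[3.1751] v=[-2.3184]
Step 44: x=[3.0689] v=[-2.1242]
Step 45: x=[2.9728] v=[-1.9227]
Step 46: x=[2.8871] v=[-1.7146]
Step 47: x=[2.8121] v=[-1.5006]
Step 48: x=[2.7480] v=[-1.2814]
Step 49: x=[2.6951] v=[-1.0578]
Step 50: x=[2.6536] v=[-0.8306]
Step 51: x=[2.6236] v=[-0.6005]
Step 52: x=[2.6052] v=[-0.3684]
Step 53: x=[2.5985] v=[-0.1350]
Step 54: x=[2.6034] v=[0.0989]
First v>=0 after going negative at step 54, time=2.7000

Answer: 2.7000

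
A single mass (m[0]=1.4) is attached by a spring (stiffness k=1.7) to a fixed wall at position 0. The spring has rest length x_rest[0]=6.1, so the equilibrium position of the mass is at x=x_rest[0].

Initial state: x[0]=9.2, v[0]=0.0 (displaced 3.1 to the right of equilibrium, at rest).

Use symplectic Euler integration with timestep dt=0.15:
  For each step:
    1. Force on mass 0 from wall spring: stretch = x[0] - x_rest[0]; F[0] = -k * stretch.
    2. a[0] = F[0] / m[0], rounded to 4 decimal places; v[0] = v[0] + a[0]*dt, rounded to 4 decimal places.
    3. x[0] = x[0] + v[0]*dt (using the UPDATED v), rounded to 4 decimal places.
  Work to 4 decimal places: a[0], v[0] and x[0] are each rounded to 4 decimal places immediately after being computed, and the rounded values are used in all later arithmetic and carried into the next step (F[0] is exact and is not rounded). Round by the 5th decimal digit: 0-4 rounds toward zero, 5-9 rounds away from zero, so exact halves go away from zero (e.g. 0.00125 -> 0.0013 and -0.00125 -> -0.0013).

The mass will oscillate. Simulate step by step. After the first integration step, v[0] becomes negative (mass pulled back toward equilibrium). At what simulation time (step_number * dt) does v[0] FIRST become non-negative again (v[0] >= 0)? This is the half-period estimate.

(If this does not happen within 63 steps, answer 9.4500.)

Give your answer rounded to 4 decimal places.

Step 0: x=[9.2000] v=[0.0000]
Step 1: x=[9.1153] v=[-0.5646]
Step 2: x=[8.9482] v=[-1.1138]
Step 3: x=[8.7033] v=[-1.6326]
Step 4: x=[8.3873] v=[-2.1068]
Step 5: x=[8.0088] v=[-2.5234]
Step 6: x=[7.5781] v=[-2.8711]
Step 7: x=[7.1071] v=[-3.1403]
Step 8: x=[6.6085] v=[-3.3237]
Step 9: x=[6.0961] v=[-3.4163]
Step 10: x=[5.5838] v=[-3.4156]
Step 11: x=[5.0856] v=[-3.3216]
Step 12: x=[4.6151] v=[-3.1368]
Step 13: x=[4.1852] v=[-2.8663]
Step 14: x=[3.8076] v=[-2.5175]
Step 15: x=[3.4926] v=[-2.1000]
Step 16: x=[3.2488] v=[-1.6251]
Step 17: x=[3.0829] v=[-1.1058]
Step 18: x=[2.9995] v=[-0.5563]
Step 19: x=[3.0008] v=[0.0084]
First v>=0 after going negative at step 19, time=2.8500

Answer: 2.8500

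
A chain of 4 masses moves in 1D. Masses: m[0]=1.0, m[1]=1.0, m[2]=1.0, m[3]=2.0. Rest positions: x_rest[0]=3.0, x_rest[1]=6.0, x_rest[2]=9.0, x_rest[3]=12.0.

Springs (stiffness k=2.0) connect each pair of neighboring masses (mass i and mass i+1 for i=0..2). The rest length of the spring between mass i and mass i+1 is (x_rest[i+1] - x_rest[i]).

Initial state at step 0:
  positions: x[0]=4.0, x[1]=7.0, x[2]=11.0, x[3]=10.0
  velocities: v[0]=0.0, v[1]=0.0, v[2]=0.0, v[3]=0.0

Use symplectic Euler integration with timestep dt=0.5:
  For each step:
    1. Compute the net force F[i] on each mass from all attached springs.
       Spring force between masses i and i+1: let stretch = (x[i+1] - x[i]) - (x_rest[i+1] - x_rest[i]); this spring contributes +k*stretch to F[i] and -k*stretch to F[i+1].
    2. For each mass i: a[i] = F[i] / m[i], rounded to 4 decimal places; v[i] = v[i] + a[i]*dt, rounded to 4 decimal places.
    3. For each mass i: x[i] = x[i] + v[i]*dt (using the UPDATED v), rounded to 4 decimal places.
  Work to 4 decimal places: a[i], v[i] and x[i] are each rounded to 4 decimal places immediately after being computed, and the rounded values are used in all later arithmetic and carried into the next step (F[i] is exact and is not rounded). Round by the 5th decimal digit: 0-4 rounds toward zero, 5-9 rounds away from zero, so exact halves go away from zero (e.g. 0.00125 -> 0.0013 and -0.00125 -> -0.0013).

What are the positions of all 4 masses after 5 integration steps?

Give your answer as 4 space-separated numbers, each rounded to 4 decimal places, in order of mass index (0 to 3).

Step 0: x=[4.0000 7.0000 11.0000 10.0000] v=[0.0000 0.0000 0.0000 0.0000]
Step 1: x=[4.0000 7.5000 8.5000 11.0000] v=[0.0000 1.0000 -5.0000 2.0000]
Step 2: x=[4.2500 6.7500 6.7500 12.1250] v=[0.5000 -1.5000 -3.5000 2.2500]
Step 3: x=[4.2500 4.7500 7.6875 12.6563] v=[0.0000 -4.0000 1.8750 1.0625]
Step 4: x=[3.0000 3.9688 9.6407 12.6954] v=[-2.5000 -1.5625 3.9063 0.0781]
Step 5: x=[0.7344 5.5391 10.2853 12.7208] v=[-4.5312 3.1406 1.2891 0.0508]

Answer: 0.7344 5.5391 10.2853 12.7208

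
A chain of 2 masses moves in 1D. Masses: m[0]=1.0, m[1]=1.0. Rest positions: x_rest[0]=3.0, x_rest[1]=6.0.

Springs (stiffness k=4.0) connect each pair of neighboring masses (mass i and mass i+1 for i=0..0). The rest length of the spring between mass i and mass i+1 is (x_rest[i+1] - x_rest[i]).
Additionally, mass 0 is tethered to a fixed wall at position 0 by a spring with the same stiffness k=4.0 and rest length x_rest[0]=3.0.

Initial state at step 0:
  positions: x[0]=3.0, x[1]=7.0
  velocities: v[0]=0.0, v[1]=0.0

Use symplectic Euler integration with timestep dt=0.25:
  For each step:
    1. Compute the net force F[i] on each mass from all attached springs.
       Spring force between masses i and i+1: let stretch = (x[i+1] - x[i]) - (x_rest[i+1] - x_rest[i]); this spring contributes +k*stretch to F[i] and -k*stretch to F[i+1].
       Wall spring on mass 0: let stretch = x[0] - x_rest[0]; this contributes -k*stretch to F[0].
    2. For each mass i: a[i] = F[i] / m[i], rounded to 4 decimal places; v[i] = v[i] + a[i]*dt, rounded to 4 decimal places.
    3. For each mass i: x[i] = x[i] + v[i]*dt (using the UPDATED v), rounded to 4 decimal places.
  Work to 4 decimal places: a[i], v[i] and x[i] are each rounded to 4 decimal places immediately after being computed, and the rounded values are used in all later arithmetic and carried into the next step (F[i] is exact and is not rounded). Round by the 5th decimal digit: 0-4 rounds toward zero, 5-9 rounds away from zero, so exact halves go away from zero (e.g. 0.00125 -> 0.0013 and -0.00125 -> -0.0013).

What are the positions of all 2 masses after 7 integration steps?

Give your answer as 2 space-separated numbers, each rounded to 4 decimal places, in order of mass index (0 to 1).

Answer: 2.2007 5.7996

Derivation:
Step 0: x=[3.0000 7.0000] v=[0.0000 0.0000]
Step 1: x=[3.2500 6.7500] v=[1.0000 -1.0000]
Step 2: x=[3.5625 6.3750] v=[1.2500 -1.5000]
Step 3: x=[3.6875 6.0469] v=[0.5000 -1.3125]
Step 4: x=[3.4805 5.8789] v=[-0.8281 -0.6719]
Step 5: x=[3.0030 5.8613] v=[-1.9102 -0.0703]
Step 6: x=[2.4893 5.8792] v=[-2.0549 0.0714]
Step 7: x=[2.2007 5.7996] v=[-1.1543 -0.3185]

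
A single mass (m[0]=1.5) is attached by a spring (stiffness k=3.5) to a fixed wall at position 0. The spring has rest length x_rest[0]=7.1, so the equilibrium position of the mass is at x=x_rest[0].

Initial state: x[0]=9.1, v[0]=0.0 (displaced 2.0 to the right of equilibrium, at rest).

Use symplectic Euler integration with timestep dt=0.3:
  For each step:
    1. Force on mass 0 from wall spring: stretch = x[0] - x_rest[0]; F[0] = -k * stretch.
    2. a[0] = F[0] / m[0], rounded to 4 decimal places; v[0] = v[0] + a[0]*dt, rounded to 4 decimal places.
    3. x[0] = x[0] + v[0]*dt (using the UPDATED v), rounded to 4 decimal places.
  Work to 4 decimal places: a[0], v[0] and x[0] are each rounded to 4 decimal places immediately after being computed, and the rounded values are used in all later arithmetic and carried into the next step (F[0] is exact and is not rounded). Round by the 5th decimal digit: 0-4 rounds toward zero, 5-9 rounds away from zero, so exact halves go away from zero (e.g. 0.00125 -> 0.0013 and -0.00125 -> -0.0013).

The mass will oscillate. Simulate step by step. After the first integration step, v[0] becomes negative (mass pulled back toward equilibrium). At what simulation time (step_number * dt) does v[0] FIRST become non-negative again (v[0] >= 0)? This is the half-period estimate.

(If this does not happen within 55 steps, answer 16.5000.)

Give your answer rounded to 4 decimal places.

Answer: 2.1000

Derivation:
Step 0: x=[9.1000] v=[0.0000]
Step 1: x=[8.6800] v=[-1.4000]
Step 2: x=[7.9282] v=[-2.5060]
Step 3: x=[7.0025] v=[-3.0858]
Step 4: x=[6.0972] v=[-3.0176]
Step 5: x=[5.4025] v=[-2.3156]
Step 6: x=[5.0643] v=[-1.1274]
Step 7: x=[5.1536] v=[0.2976]
First v>=0 after going negative at step 7, time=2.1000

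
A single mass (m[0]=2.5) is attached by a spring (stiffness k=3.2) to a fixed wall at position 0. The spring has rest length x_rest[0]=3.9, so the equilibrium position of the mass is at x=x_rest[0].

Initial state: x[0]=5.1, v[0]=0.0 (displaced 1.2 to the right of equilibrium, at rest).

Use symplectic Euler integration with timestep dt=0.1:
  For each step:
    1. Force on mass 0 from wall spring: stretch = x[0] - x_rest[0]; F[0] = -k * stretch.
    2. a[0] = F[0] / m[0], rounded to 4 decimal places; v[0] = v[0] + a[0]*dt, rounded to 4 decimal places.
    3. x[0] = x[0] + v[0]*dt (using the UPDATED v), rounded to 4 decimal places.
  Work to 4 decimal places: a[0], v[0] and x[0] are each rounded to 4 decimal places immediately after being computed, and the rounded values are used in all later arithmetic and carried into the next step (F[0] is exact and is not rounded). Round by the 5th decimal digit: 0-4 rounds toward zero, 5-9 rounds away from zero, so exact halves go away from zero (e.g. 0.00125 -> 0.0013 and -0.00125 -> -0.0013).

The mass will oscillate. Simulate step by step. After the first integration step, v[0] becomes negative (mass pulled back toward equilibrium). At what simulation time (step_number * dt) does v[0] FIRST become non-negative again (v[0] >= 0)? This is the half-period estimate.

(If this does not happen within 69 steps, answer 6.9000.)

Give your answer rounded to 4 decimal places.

Answer: 2.8000

Derivation:
Step 0: x=[5.1000] v=[0.0000]
Step 1: x=[5.0846] v=[-0.1536]
Step 2: x=[5.0541] v=[-0.3052]
Step 3: x=[5.0088] v=[-0.4529]
Step 4: x=[4.9493] v=[-0.5948]
Step 5: x=[4.8764] v=[-0.7291]
Step 6: x=[4.7910] v=[-0.8541]
Step 7: x=[4.6942] v=[-0.9682]
Step 8: x=[4.5872] v=[-1.0699]
Step 9: x=[4.4714] v=[-1.1579]
Step 10: x=[4.3483] v=[-1.2310]
Step 11: x=[4.2195] v=[-1.2884]
Step 12: x=[4.0866] v=[-1.3293]
Step 13: x=[3.9513] v=[-1.3532]
Step 14: x=[3.8153] v=[-1.3598]
Step 15: x=[3.6804] v=[-1.3490]
Step 16: x=[3.5483] v=[-1.3209]
Step 17: x=[3.4207] v=[-1.2759]
Step 18: x=[3.2992] v=[-1.2146]
Step 19: x=[3.1854] v=[-1.1377]
Step 20: x=[3.0808] v=[-1.0462]
Step 21: x=[2.9867] v=[-0.9413]
Step 22: x=[2.9043] v=[-0.8244]
Step 23: x=[2.8346] v=[-0.6970]
Step 24: x=[2.7785] v=[-0.5606]
Step 25: x=[2.7368] v=[-0.4171]
Step 26: x=[2.7100] v=[-0.2682]
Step 27: x=[2.6984] v=[-0.1159]
Step 28: x=[2.7022] v=[0.0379]
First v>=0 after going negative at step 28, time=2.8000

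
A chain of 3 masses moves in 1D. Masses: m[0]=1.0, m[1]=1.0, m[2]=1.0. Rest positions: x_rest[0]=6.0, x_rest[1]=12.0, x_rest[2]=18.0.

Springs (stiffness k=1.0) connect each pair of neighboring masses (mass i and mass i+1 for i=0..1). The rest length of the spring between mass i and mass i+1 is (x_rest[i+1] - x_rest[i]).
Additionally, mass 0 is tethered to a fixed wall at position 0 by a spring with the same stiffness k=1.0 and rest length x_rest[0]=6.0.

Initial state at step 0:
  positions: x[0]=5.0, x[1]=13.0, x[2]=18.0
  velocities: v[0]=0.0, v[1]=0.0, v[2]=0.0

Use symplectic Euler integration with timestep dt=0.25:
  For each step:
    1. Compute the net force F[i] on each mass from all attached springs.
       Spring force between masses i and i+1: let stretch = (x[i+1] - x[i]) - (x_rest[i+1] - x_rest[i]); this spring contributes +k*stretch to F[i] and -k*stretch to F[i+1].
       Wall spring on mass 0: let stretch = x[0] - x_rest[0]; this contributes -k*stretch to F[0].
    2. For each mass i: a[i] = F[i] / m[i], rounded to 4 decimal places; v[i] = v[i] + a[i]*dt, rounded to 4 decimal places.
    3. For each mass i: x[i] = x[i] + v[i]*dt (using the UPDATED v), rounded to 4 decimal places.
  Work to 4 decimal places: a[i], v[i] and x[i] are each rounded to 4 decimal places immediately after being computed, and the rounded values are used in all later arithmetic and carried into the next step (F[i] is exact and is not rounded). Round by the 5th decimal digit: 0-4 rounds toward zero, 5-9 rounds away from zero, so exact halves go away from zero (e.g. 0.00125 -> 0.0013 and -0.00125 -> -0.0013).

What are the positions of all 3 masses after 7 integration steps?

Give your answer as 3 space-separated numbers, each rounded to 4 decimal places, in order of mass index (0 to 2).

Step 0: x=[5.0000 13.0000 18.0000] v=[0.0000 0.0000 0.0000]
Step 1: x=[5.1875 12.8125 18.0625] v=[0.7500 -0.7500 0.2500]
Step 2: x=[5.5274 12.4766 18.1719] v=[1.3594 -1.3438 0.4375]
Step 3: x=[5.9561 12.0623 18.3003] v=[1.7149 -1.6573 0.5137]
Step 4: x=[6.3942 11.6562 18.4139] v=[1.7524 -1.6244 0.4542]
Step 5: x=[6.7616 11.3436 18.4801] v=[1.4694 -1.2505 0.2648]
Step 6: x=[6.9927 11.1906 18.4753] v=[0.9245 -0.6119 -0.0193]
Step 7: x=[7.0492 11.2306 18.3902] v=[0.2258 0.1598 -0.3405]

Answer: 7.0492 11.2306 18.3902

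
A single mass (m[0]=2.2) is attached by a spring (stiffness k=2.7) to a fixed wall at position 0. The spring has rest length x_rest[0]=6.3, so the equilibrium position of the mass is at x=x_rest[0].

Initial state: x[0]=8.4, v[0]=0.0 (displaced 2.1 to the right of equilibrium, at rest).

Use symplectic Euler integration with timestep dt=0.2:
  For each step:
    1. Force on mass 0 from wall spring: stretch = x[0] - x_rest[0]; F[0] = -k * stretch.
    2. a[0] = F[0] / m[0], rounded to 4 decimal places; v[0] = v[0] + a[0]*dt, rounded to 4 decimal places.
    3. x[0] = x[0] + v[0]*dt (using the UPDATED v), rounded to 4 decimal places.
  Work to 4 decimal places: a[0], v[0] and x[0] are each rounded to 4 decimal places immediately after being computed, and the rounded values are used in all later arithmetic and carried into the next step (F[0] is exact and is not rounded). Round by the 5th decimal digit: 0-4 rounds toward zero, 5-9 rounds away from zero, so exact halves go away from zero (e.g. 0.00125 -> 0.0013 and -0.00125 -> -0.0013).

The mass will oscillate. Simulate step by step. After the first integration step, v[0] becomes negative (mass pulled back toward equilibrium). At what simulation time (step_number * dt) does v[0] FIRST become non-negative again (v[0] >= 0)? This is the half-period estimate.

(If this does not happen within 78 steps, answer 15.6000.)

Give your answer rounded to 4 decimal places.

Step 0: x=[8.4000] v=[0.0000]
Step 1: x=[8.2969] v=[-0.5155]
Step 2: x=[8.0958] v=[-1.0056]
Step 3: x=[7.8065] v=[-1.4464]
Step 4: x=[7.4433] v=[-1.8162]
Step 5: x=[7.0239] v=[-2.0968]
Step 6: x=[6.5690] v=[-2.2745]
Step 7: x=[6.1009] v=[-2.3405]
Step 8: x=[5.6426] v=[-2.2916]
Step 9: x=[5.2166] v=[-2.1302]
Step 10: x=[4.8437] v=[-1.8643]
Step 11: x=[4.5423] v=[-1.5068]
Step 12: x=[4.3272] v=[-1.0754]
Step 13: x=[4.2090] v=[-0.5912]
Step 14: x=[4.1934] v=[-0.0780]
Step 15: x=[4.2812] v=[0.4391]
First v>=0 after going negative at step 15, time=3.0000

Answer: 3.0000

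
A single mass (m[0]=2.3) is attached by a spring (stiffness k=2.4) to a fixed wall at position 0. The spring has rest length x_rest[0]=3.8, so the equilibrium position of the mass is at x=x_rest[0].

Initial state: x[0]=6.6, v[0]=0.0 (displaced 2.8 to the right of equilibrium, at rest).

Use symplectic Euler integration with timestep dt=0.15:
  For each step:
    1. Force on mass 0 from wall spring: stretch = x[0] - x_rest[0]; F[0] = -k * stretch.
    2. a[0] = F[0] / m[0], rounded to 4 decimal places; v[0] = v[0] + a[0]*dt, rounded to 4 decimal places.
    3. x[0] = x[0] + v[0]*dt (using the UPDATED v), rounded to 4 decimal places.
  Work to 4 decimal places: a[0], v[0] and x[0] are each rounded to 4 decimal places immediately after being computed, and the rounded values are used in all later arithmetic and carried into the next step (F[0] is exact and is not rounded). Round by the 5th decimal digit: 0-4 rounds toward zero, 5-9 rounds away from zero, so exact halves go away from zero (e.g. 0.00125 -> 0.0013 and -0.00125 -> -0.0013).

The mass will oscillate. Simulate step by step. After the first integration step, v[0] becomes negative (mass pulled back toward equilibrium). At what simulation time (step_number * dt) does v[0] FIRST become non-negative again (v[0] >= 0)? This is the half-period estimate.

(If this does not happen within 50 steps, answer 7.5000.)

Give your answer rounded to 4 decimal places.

Step 0: x=[6.6000] v=[0.0000]
Step 1: x=[6.5343] v=[-0.4383]
Step 2: x=[6.4044] v=[-0.8663]
Step 3: x=[6.2133] v=[-1.2739]
Step 4: x=[5.9656] v=[-1.6516]
Step 5: x=[5.6670] v=[-1.9906]
Step 6: x=[5.3246] v=[-2.2828]
Step 7: x=[4.9464] v=[-2.5214]
Step 8: x=[4.5413] v=[-2.7008]
Step 9: x=[4.1188] v=[-2.8168]
Step 10: x=[3.6888] v=[-2.8667]
Step 11: x=[3.2614] v=[-2.8493]
Step 12: x=[2.8467] v=[-2.7650]
Step 13: x=[2.4543] v=[-2.6158]
Step 14: x=[2.0935] v=[-2.4052]
Step 15: x=[1.7728] v=[-2.1381]
Step 16: x=[1.4997] v=[-1.8208]
Step 17: x=[1.2806] v=[-1.4608]
Step 18: x=[1.1206] v=[-1.0665]
Step 19: x=[1.0235] v=[-0.6471]
Step 20: x=[0.9916] v=[-0.2125]
Step 21: x=[1.0257] v=[0.2271]
First v>=0 after going negative at step 21, time=3.1500

Answer: 3.1500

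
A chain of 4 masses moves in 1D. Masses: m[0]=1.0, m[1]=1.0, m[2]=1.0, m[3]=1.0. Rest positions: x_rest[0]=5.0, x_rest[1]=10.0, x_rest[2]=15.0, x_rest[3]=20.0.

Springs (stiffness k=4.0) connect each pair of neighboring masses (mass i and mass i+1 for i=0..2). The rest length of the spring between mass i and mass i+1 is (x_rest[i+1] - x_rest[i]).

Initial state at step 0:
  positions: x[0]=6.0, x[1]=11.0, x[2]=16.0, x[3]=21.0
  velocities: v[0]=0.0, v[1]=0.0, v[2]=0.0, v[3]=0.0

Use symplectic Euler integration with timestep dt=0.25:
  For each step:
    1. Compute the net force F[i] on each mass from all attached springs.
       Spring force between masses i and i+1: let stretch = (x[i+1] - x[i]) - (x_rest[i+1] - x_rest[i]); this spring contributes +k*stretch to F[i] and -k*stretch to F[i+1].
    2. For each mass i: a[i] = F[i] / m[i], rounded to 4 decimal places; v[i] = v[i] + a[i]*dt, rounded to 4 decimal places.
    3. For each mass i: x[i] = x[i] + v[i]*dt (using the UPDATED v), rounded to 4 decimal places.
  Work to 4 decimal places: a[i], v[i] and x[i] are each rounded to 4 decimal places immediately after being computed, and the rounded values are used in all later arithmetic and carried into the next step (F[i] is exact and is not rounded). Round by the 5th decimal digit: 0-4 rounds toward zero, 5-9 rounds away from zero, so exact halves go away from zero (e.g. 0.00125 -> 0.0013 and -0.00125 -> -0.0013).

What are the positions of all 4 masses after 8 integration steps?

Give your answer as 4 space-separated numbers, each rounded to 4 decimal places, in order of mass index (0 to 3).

Answer: 6.0000 11.0000 16.0000 21.0000

Derivation:
Step 0: x=[6.0000 11.0000 16.0000 21.0000] v=[0.0000 0.0000 0.0000 0.0000]
Step 1: x=[6.0000 11.0000 16.0000 21.0000] v=[0.0000 0.0000 0.0000 0.0000]
Step 2: x=[6.0000 11.0000 16.0000 21.0000] v=[0.0000 0.0000 0.0000 0.0000]
Step 3: x=[6.0000 11.0000 16.0000 21.0000] v=[0.0000 0.0000 0.0000 0.0000]
Step 4: x=[6.0000 11.0000 16.0000 21.0000] v=[0.0000 0.0000 0.0000 0.0000]
Step 5: x=[6.0000 11.0000 16.0000 21.0000] v=[0.0000 0.0000 0.0000 0.0000]
Step 6: x=[6.0000 11.0000 16.0000 21.0000] v=[0.0000 0.0000 0.0000 0.0000]
Step 7: x=[6.0000 11.0000 16.0000 21.0000] v=[0.0000 0.0000 0.0000 0.0000]
Step 8: x=[6.0000 11.0000 16.0000 21.0000] v=[0.0000 0.0000 0.0000 0.0000]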